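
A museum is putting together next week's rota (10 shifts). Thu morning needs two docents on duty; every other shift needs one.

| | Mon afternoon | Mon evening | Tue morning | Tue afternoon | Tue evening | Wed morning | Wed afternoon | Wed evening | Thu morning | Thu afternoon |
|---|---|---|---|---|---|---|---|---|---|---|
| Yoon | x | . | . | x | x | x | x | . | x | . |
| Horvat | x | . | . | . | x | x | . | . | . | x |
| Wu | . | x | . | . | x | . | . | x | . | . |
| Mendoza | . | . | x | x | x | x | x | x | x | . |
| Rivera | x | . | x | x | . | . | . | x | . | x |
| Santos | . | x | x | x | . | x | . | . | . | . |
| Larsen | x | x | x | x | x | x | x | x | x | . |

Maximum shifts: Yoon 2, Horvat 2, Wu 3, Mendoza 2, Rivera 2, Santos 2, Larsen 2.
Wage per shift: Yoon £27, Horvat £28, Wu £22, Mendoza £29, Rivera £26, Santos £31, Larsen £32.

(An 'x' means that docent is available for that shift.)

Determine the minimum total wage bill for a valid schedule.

£286

Picking the cheapest available docent for each shift independently would cost £280, but that ignores the shift limits.
An optimal schedule: Mon afternoon→Horvat, Mon evening→Wu, Tue morning→Rivera, Tue afternoon→Mendoza, Tue evening→Wu, Wed morning→Horvat, Wed afternoon→Yoon, Wed evening→Wu, Thu morning→Yoon+Mendoza, Thu afternoon→Rivera.
Total: 28 + 22 + 26 + 29 + 22 + 28 + 27 + 22 + 27 + 29 + 26 = £286.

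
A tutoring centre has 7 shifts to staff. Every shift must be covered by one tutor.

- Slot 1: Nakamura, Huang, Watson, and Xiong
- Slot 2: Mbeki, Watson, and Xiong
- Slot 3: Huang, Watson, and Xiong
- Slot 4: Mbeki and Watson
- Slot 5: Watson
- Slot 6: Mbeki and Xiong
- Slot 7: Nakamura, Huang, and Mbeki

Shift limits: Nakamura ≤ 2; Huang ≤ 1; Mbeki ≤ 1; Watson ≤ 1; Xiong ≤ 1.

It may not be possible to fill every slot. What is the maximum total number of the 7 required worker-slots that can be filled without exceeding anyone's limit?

6

Total capacity across all tutors is 2+1+1+1+1 = 6, and 7 slots are needed, so at most 6 can be filled.
An assignment achieving 6: Slot 1→Nakamura, Slot 3→Huang, Slot 4→Mbeki, Slot 5→Watson, Slot 6→Xiong, Slot 7→Nakamura.
Loads: Nakamura 2/2, Huang 1/1, Mbeki 1/1, Watson 1/1, Xiong 1/1.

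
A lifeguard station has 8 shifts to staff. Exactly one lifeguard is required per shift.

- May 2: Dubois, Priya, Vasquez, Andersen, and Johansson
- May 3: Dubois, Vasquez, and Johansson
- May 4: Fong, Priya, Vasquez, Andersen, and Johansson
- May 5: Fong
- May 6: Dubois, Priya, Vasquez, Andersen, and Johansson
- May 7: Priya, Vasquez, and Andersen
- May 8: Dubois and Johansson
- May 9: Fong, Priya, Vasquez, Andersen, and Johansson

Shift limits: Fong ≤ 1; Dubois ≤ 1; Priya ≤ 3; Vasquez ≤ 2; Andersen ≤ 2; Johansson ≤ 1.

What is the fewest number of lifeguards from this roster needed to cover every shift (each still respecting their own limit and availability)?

5

8 slots to fill and no one can take more than 3, so at least ⌈8/3⌉ = 3 lifeguards are needed.
No set of 4 lifeguards can cover every shift (each such set leaves at least one shift with no one available or exceeds a cap).
Fong, Dubois, Priya, Vasquez, and Andersen alone can cover everything: May 2→Priya, May 3→Vasquez, May 4→Priya, May 5→Fong, May 6→Vasquez, May 7→Priya, May 8→Dubois, May 9→Andersen.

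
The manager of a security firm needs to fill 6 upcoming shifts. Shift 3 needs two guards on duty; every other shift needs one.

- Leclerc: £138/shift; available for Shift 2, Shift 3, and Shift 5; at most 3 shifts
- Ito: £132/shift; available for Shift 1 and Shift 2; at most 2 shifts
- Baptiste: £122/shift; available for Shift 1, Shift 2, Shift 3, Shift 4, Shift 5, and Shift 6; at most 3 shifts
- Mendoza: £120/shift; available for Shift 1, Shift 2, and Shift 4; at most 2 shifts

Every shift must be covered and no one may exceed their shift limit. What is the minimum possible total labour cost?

£876

Shift 3 can only be covered by Leclerc and Baptiste, so that assignment is forced.
Shift 6 can only be covered by Baptiste, so that assignment is forced.
Picking the cheapest available guard for each shift independently would cost £864, but that ignores the shift limits.
An optimal schedule: Shift 1→Mendoza, Shift 2→Ito, Shift 3→Baptiste+Leclerc, Shift 4→Mendoza, Shift 5→Baptiste, Shift 6→Baptiste.
Total: 120 + 132 + 122 + 138 + 120 + 122 + 122 = £876.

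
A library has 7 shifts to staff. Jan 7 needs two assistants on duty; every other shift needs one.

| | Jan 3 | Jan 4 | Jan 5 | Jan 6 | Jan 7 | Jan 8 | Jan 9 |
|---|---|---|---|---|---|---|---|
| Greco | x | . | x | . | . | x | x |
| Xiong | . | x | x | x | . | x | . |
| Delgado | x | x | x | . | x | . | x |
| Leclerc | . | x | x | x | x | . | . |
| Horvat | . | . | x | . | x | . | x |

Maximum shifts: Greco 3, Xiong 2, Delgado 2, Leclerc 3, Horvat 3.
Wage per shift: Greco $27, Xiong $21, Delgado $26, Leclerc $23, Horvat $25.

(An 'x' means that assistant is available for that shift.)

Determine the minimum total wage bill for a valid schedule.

Picking the cheapest available assistant for each shift independently would cost $183, but that ignores the shift limits.
An optimal schedule: Jan 3→Delgado, Jan 4→Leclerc, Jan 5→Leclerc, Jan 6→Xiong, Jan 7→Leclerc+Horvat, Jan 8→Xiong, Jan 9→Horvat.
Total: 26 + 23 + 23 + 21 + 23 + 25 + 21 + 25 = $187.

$187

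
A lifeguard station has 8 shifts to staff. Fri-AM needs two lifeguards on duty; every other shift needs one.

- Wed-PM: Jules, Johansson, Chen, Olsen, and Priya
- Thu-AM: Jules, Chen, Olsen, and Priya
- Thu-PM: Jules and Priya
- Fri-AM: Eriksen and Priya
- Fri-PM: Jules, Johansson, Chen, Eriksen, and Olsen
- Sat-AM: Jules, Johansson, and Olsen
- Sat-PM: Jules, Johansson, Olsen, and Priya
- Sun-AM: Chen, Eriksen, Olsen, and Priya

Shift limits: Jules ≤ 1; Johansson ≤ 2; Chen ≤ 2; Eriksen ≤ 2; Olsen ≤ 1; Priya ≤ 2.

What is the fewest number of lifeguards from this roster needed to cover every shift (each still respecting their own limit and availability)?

5

9 slots to fill and no one can take more than 2, so at least ⌈9/2⌉ = 5 lifeguards are needed.
Jules, Johansson, Chen, Eriksen, and Priya alone can cover everything: Wed-PM→Priya, Thu-AM→Chen, Thu-PM→Jules, Fri-AM→Eriksen+Priya, Fri-PM→Eriksen, Sat-AM→Johansson, Sat-PM→Johansson, Sun-AM→Chen.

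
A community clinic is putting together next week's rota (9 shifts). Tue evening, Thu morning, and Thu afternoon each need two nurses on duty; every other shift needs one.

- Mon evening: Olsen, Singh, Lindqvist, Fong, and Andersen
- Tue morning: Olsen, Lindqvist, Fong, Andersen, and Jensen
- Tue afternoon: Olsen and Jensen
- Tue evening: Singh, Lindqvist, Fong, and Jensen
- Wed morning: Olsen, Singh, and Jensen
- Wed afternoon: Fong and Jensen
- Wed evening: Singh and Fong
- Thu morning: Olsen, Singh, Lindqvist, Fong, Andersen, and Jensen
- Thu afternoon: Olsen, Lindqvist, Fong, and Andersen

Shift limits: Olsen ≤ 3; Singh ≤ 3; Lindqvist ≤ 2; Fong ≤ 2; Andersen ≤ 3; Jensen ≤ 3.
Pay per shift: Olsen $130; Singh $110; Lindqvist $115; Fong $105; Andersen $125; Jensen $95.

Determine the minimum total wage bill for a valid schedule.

$1305

Picking the cheapest available nurse for each shift independently would cost $1210, but that ignores the shift limits.
An optimal schedule: Mon evening→Singh, Tue morning→Fong, Tue afternoon→Jensen, Tue evening→Singh+Lindqvist, Wed morning→Jensen, Wed afternoon→Jensen, Wed evening→Fong, Thu morning→Singh+Andersen, Thu afternoon→Lindqvist+Andersen.
Total: 110 + 105 + 95 + 110 + 115 + 95 + 95 + 105 + 110 + 125 + 115 + 125 = $1305.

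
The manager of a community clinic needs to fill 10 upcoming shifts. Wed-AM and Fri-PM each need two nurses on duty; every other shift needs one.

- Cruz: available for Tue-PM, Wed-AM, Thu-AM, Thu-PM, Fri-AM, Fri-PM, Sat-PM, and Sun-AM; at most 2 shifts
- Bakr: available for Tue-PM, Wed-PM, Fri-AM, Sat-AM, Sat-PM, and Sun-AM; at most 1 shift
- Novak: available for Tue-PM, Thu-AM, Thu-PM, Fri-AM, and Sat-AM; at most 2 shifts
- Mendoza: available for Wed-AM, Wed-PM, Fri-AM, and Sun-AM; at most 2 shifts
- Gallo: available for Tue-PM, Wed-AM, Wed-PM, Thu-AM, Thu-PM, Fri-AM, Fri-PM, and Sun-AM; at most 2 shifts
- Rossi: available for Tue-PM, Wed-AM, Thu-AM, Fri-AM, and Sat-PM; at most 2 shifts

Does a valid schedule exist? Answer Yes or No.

No

Total capacity is 2+1+2+2+2+2 = 11 but 12 worker-slots are needed — infeasible.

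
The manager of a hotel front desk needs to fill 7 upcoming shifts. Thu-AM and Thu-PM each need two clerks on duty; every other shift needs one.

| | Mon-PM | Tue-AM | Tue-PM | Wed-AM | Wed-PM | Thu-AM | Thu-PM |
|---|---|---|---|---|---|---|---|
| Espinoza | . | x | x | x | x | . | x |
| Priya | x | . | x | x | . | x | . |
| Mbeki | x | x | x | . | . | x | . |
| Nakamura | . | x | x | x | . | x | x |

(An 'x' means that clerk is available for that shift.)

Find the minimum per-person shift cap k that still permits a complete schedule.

3

With 4 clerks and 9 worker-slots to fill, someone must work at least ⌈9/4⌉ = 3 shifts, so k ≥ 3.
k = 3 works: Mon-PM→Priya, Tue-AM→Espinoza, Tue-PM→Mbeki, Wed-AM→Priya, Wed-PM→Espinoza, Thu-AM→Priya+Mbeki, Thu-PM→Espinoza+Nakamura.
Loads: Espinoza 3, Priya 3, Mbeki 2, Nakamura 1 — all ≤ 3.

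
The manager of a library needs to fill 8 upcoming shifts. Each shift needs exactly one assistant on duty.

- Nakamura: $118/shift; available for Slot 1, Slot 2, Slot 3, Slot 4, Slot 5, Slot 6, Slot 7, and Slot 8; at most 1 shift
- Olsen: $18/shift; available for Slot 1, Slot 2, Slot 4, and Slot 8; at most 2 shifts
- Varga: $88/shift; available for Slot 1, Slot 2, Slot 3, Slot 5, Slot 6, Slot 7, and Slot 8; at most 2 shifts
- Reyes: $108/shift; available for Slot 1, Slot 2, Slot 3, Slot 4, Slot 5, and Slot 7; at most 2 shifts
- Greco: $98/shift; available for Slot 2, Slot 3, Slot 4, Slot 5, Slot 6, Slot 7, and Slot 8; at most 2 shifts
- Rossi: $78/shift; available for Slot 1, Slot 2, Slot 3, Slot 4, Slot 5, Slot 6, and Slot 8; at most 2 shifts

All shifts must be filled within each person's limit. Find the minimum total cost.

Picking the cheapest available assistant for each shift independently would cost $394, but that ignores the shift limits.
An optimal schedule: Slot 1→Olsen, Slot 2→Greco, Slot 3→Rossi, Slot 4→Olsen, Slot 5→Varga, Slot 6→Rossi, Slot 7→Varga, Slot 8→Greco.
Total: 18 + 98 + 78 + 18 + 88 + 78 + 88 + 98 = $564.

$564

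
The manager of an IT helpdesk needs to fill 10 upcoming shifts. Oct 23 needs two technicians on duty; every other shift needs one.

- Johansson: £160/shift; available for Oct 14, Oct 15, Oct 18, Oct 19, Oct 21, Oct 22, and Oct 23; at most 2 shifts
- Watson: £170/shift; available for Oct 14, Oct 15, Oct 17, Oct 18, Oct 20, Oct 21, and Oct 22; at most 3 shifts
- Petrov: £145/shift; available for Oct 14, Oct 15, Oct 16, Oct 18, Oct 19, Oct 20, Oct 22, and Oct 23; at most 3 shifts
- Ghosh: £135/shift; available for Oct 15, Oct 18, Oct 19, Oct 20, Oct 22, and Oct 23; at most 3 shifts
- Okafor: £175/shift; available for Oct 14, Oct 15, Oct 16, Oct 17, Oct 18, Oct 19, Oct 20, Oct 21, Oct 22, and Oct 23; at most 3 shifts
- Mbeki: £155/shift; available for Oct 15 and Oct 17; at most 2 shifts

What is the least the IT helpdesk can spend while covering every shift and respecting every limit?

£1640

Picking the cheapest available technician for each shift independently would cost £1560, but that ignores the shift limits.
An optimal schedule: Oct 14→Petrov, Oct 15→Mbeki, Oct 16→Petrov, Oct 17→Mbeki, Oct 18→Ghosh, Oct 19→Ghosh, Oct 20→Ghosh, Oct 21→Johansson, Oct 22→Watson, Oct 23→Petrov+Johansson.
Total: 145 + 155 + 145 + 155 + 135 + 135 + 135 + 160 + 170 + 145 + 160 = £1640.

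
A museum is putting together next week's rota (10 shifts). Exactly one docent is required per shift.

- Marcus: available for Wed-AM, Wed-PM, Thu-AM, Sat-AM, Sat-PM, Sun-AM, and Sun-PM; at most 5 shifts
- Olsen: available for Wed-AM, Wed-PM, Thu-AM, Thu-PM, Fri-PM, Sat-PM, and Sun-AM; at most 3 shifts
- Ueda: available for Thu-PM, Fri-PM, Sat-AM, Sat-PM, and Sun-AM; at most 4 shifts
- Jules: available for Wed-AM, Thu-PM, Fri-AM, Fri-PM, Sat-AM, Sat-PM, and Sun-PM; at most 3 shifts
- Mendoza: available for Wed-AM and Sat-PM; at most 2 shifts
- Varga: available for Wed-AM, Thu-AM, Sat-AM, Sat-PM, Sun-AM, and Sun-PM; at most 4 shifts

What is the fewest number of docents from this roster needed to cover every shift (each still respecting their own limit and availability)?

3

10 slots to fill and no one can take more than 5, so at least ⌈10/5⌉ = 2 docents are needed.
Any 2 docents together have capacity at most 5+4 = 9 < 10 slots, so 2 can never suffice.
Marcus, Olsen, and Jules alone can cover everything: Wed-AM→Olsen, Wed-PM→Marcus, Thu-AM→Marcus, Thu-PM→Olsen, Fri-AM→Jules, Fri-PM→Olsen, Sat-AM→Marcus, Sat-PM→Jules, Sun-AM→Marcus, Sun-PM→Marcus.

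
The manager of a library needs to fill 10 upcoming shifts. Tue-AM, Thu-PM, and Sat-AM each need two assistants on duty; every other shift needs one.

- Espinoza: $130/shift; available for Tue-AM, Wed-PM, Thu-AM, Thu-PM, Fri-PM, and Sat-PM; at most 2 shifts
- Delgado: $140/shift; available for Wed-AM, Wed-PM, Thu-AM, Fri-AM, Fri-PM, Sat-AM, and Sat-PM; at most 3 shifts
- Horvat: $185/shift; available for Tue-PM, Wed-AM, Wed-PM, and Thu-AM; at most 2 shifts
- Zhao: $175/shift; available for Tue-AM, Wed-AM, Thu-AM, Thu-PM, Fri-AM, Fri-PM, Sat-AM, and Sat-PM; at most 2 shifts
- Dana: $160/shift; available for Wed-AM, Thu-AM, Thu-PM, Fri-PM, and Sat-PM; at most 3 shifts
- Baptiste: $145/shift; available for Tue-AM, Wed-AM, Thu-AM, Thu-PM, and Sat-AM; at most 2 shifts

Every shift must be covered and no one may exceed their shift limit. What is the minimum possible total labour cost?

$1985

Tue-PM can only be covered by Horvat, so that assignment is forced.
Picking the cheapest available assistant for each shift independently would cost $1820, but that ignores the shift limits.
An optimal schedule: Tue-AM→Espinoza+Baptiste, Tue-PM→Horvat, Wed-AM→Dana, Wed-PM→Espinoza, Thu-AM→Zhao, Thu-PM→Dana+Zhao, Fri-AM→Delgado, Fri-PM→Delgado, Sat-AM→Delgado+Baptiste, Sat-PM→Dana.
Total: 130 + 145 + 185 + 160 + 130 + 175 + 160 + 175 + 140 + 140 + 140 + 145 + 160 = $1985.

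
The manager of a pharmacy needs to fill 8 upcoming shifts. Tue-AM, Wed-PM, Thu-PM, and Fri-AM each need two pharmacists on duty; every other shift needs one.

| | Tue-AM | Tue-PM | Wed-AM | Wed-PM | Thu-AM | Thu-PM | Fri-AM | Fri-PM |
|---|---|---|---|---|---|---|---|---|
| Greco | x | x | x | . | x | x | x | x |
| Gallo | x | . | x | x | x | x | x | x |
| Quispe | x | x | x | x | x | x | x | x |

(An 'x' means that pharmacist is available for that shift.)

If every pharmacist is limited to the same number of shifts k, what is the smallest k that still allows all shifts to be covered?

With 3 pharmacists and 12 worker-slots to fill, someone must work at least ⌈12/3⌉ = 4 shifts, so k ≥ 4.
k = 4 works: Tue-AM→Greco+Gallo, Tue-PM→Greco, Wed-AM→Greco, Wed-PM→Gallo+Quispe, Thu-AM→Greco, Thu-PM→Gallo+Quispe, Fri-AM→Gallo+Quispe, Fri-PM→Quispe.
Loads: Greco 4, Gallo 4, Quispe 4 — all ≤ 4.

4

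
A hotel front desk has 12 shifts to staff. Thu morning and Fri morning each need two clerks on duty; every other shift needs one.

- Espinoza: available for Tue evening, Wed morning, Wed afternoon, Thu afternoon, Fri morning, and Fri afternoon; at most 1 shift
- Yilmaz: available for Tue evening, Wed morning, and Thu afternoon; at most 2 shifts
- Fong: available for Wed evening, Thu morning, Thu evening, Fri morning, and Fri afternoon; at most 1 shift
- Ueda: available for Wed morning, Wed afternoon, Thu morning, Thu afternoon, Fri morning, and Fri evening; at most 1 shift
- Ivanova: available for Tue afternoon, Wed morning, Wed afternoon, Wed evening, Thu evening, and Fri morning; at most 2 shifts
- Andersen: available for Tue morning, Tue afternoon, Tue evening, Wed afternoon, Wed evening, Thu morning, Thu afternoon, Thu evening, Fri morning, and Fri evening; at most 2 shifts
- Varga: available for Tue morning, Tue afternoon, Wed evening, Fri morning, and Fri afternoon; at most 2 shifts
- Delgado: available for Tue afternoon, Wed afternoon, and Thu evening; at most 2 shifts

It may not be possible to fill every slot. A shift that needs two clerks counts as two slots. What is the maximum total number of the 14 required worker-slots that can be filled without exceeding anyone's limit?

Total capacity across all clerks is 1+2+1+1+2+2+2+2 = 13, and 14 slots are needed, so at most 13 can be filled.
An assignment achieving 13: Tue morning→Andersen, Tue afternoon→Ivanova, Tue evening→Espinoza, Wed morning→Yilmaz, Wed afternoon→Delgado, Wed evening→Ivanova, Thu morning→Fong+Andersen, Thu afternoon→Yilmaz, Thu evening→Delgado, Fri morning→Varga, Fri afternoon→Varga, Fri evening→Ueda.
Loads: Espinoza 1/1, Yilmaz 2/2, Fong 1/1, Ueda 1/1, Ivanova 2/2, Andersen 2/2, Varga 2/2, Delgado 2/2.

13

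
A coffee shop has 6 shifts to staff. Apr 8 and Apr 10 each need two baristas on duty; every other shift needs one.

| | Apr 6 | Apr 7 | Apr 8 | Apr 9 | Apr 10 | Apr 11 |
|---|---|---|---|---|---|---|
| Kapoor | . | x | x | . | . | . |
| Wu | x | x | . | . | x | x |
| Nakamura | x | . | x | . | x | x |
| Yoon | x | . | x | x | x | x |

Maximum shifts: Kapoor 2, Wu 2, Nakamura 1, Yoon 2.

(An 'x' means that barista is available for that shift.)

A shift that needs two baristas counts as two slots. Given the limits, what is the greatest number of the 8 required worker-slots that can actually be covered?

Total capacity across all baristas is 2+2+1+2 = 7, and 8 slots are needed, so at most 7 can be filled.
An assignment achieving 7: Apr 6→Wu, Apr 7→Kapoor, Apr 8→Kapoor+Nakamura, Apr 9→Yoon, Apr 10→Wu+Yoon.
Loads: Kapoor 2/2, Wu 2/2, Nakamura 1/1, Yoon 2/2.

7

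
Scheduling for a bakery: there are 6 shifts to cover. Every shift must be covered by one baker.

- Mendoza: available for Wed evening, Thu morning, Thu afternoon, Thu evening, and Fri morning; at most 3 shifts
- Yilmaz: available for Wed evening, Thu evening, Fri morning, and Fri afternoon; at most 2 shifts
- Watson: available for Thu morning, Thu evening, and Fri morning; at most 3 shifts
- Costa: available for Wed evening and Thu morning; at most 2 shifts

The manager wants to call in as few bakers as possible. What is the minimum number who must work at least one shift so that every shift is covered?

6 slots to fill and no one can take more than 3, so at least ⌈6/3⌉ = 2 bakers are needed.
No set of 2 bakers can cover every shift (each such set leaves at least one shift with no one available or exceeds a cap).
Mendoza, Yilmaz, and Watson alone can cover everything: Wed evening→Mendoza, Thu morning→Mendoza, Thu afternoon→Mendoza, Thu evening→Yilmaz, Fri morning→Watson, Fri afternoon→Yilmaz.

3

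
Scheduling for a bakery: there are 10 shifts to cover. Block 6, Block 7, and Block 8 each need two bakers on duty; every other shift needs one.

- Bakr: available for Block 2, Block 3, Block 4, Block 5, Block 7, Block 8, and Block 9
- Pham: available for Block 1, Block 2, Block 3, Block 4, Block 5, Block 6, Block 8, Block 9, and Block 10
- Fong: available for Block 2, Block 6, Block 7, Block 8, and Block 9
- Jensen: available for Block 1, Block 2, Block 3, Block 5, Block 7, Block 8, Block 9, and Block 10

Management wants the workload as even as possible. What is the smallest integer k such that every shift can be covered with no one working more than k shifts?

4

With 4 bakers and 13 worker-slots to fill, someone must work at least ⌈13/4⌉ = 4 shifts, so k ≥ 4.
k = 4 works: Block 1→Pham, Block 2→Pham, Block 3→Bakr, Block 4→Bakr, Block 5→Bakr, Block 6→Pham+Fong, Block 7→Bakr+Fong, Block 8→Fong+Jensen, Block 9→Fong, Block 10→Pham.
Loads: Bakr 4, Pham 4, Fong 4, Jensen 1 — all ≤ 4.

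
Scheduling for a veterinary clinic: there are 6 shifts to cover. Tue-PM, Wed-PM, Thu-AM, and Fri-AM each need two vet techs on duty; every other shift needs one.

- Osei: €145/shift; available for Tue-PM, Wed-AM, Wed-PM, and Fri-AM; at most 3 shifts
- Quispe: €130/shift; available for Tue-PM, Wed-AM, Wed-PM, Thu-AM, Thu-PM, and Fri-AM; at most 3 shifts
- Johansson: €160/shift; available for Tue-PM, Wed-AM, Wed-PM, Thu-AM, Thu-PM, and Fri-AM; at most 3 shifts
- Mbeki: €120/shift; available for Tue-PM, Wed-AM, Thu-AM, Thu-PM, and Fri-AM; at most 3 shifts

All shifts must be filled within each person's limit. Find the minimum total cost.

€1345

Picking the cheapest available vet tech for each shift independently would cost €1265, but that ignores the shift limits.
An optimal schedule: Tue-PM→Quispe+Osei, Wed-AM→Mbeki, Wed-PM→Quispe+Osei, Thu-AM→Mbeki+Quispe, Thu-PM→Mbeki, Fri-AM→Osei+Johansson.
Total: 130 + 145 + 120 + 130 + 145 + 120 + 130 + 120 + 145 + 160 = €1345.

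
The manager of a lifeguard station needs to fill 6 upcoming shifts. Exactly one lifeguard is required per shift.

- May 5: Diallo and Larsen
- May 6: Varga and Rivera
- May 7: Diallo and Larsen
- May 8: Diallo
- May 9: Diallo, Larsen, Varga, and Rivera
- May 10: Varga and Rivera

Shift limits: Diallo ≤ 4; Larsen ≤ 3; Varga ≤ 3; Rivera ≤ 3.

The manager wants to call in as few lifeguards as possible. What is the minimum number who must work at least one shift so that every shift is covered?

2

6 slots to fill and no one can take more than 4, so at least ⌈6/4⌉ = 2 lifeguards are needed.
Diallo and Varga alone can cover everything: May 5→Diallo, May 6→Varga, May 7→Diallo, May 8→Diallo, May 9→Diallo, May 10→Varga.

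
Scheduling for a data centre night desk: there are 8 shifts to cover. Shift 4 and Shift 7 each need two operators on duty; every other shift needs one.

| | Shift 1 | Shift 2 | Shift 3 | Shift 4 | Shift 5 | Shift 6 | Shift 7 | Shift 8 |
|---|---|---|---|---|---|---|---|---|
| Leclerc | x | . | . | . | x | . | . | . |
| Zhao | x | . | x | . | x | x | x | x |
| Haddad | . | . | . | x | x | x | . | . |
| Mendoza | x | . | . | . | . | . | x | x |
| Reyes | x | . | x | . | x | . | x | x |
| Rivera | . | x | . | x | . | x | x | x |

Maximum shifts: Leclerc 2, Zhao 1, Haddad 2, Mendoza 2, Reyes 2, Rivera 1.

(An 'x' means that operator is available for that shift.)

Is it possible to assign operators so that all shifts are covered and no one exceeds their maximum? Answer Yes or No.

Total capacity is 10 and 10 slots are needed, so capacity alone doesn't rule it out.
Shifts {Shift 2, Shift 4} need 3 worker-slots in total, but the operators available for any of those shifts (Haddad and Rivera) can supply at most 2 among them. So no valid schedule exists.

No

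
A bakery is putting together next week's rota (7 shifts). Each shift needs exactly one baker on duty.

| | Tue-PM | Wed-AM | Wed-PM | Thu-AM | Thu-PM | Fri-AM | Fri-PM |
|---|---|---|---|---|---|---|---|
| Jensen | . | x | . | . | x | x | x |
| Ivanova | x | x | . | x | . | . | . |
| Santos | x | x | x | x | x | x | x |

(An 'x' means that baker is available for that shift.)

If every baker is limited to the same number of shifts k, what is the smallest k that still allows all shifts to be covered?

With 3 bakers and 7 worker-slots to fill, someone must work at least ⌈7/3⌉ = 3 shifts, so k ≥ 3.
k = 3 works: Tue-PM→Ivanova, Wed-AM→Ivanova, Wed-PM→Santos, Thu-AM→Ivanova, Thu-PM→Jensen, Fri-AM→Jensen, Fri-PM→Jensen.
Loads: Jensen 3, Ivanova 3, Santos 1 — all ≤ 3.

3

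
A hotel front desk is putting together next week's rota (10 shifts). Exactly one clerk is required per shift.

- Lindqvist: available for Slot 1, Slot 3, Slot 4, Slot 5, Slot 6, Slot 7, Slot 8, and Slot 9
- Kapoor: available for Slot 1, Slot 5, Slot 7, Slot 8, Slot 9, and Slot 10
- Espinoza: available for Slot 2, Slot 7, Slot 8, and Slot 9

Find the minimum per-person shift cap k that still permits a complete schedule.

With 3 clerks and 10 worker-slots to fill, someone must work at least ⌈10/3⌉ = 4 shifts, so k ≥ 4.
k = 4 works: Slot 1→Lindqvist, Slot 2→Espinoza, Slot 3→Lindqvist, Slot 4→Lindqvist, Slot 5→Kapoor, Slot 6→Lindqvist, Slot 7→Kapoor, Slot 8→Kapoor, Slot 9→Espinoza, Slot 10→Kapoor.
Loads: Lindqvist 4, Kapoor 4, Espinoza 2 — all ≤ 4.

4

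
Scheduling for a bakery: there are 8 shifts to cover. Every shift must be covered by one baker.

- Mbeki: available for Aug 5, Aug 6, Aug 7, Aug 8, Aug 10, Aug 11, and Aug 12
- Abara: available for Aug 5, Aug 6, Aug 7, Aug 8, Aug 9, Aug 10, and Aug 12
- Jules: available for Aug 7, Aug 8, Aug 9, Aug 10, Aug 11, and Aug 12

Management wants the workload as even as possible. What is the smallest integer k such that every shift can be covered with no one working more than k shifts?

With 3 bakers and 8 worker-slots to fill, someone must work at least ⌈8/3⌉ = 3 shifts, so k ≥ 3.
k = 3 works: Aug 5→Mbeki, Aug 6→Mbeki, Aug 7→Abara, Aug 8→Abara, Aug 9→Abara, Aug 10→Jules, Aug 11→Mbeki, Aug 12→Jules.
Loads: Mbeki 3, Abara 3, Jules 2 — all ≤ 3.

3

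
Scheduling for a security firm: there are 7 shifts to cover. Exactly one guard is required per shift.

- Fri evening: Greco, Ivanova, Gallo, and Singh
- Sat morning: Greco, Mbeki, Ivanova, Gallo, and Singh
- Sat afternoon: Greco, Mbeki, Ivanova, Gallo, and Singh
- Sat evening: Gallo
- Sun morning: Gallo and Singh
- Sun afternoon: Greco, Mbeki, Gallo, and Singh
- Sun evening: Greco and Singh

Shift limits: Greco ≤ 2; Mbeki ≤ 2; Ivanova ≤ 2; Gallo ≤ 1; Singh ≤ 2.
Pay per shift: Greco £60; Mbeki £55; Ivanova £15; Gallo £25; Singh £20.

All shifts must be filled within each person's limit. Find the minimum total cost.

£205

Sat evening can only be covered by Gallo, so that assignment is forced.
Picking the cheapest available guard for each shift independently would cost £130, but that ignores the shift limits.
An optimal schedule: Fri evening→Ivanova, Sat morning→Ivanova, Sat afternoon→Mbeki, Sat evening→Gallo, Sun morning→Singh, Sun afternoon→Mbeki, Sun evening→Singh.
Total: 15 + 15 + 55 + 25 + 20 + 55 + 20 = £205.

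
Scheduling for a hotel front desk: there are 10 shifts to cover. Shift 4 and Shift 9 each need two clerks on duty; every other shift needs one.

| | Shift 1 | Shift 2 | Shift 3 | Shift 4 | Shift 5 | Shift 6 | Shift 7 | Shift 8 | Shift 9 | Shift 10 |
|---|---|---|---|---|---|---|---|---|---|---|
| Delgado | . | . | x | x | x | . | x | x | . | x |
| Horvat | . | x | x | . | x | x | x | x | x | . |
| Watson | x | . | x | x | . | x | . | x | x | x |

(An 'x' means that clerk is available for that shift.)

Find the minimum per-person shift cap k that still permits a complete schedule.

4

With 3 clerks and 12 worker-slots to fill, someone must work at least ⌈12/3⌉ = 4 shifts, so k ≥ 4.
k = 4 works: Shift 1→Watson, Shift 2→Horvat, Shift 3→Horvat, Shift 4→Delgado+Watson, Shift 5→Delgado, Shift 6→Horvat, Shift 7→Delgado, Shift 8→Watson, Shift 9→Horvat+Watson, Shift 10→Delgado.
Loads: Delgado 4, Horvat 4, Watson 4 — all ≤ 4.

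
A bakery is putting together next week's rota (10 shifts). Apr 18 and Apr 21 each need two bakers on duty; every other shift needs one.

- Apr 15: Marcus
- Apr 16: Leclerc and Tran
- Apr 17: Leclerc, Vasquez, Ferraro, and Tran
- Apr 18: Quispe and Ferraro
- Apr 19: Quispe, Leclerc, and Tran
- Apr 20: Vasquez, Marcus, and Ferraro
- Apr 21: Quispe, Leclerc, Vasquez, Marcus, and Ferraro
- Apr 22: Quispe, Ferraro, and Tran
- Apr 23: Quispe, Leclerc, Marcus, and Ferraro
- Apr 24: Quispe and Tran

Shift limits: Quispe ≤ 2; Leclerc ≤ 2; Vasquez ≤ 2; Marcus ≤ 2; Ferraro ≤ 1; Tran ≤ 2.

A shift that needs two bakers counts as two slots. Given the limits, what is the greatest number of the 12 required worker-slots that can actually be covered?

11

Total capacity across all bakers is 2+2+2+2+1+2 = 11, and 12 slots are needed, so at most 11 can be filled.
An assignment achieving 11: Apr 15→Marcus, Apr 16→Leclerc, Apr 17→Tran, Apr 18→Quispe+Ferraro, Apr 19→Leclerc, Apr 20→Vasquez, Apr 21→Vasquez, Apr 22→Tran, Apr 23→Marcus, Apr 24→Quispe.
Loads: Quispe 2/2, Leclerc 2/2, Vasquez 2/2, Marcus 2/2, Ferraro 1/1, Tran 2/2.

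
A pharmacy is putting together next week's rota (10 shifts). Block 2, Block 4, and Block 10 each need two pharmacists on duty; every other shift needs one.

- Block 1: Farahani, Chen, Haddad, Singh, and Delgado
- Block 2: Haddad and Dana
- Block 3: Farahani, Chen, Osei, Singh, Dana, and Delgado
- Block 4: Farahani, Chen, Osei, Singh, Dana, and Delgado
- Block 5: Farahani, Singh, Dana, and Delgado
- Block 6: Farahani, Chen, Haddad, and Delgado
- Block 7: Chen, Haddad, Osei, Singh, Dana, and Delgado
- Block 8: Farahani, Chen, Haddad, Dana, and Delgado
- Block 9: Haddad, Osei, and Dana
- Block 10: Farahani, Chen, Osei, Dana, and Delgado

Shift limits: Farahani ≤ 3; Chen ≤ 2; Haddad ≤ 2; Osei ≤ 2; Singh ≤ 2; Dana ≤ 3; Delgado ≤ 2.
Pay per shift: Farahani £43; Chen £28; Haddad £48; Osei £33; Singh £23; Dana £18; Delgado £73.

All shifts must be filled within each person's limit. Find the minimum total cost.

£399

Block 2 can only be covered by Haddad and Dana, so that assignment is forced.
Picking the cheapest available pharmacist for each shift independently would cost £294, but that ignores the shift limits.
An optimal schedule: Block 1→Singh, Block 2→Dana+Haddad, Block 3→Farahani, Block 4→Osei+Farahani, Block 5→Dana, Block 6→Chen, Block 7→Singh, Block 8→Chen, Block 9→Dana, Block 10→Osei+Farahani.
Total: 23 + 18 + 48 + 43 + 33 + 43 + 18 + 28 + 23 + 28 + 18 + 33 + 43 = £399.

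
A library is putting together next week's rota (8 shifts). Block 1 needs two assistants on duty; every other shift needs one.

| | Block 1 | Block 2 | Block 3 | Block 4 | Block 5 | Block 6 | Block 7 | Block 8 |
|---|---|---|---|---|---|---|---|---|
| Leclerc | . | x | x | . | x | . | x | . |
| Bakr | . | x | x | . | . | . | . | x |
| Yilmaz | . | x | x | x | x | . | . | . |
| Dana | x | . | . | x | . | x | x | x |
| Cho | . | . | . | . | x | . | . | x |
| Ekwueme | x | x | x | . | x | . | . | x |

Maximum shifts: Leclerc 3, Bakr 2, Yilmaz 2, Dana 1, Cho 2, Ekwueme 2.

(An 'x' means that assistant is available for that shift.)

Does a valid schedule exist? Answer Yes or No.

No

Total capacity is 12 and 9 slots are needed, so capacity alone doesn't rule it out.
Shifts {Block 1, Block 6} need 3 worker-slots in total, but the assistants available for any of those shifts (Dana and Ekwueme) can supply at most 2 among them. So no valid schedule exists.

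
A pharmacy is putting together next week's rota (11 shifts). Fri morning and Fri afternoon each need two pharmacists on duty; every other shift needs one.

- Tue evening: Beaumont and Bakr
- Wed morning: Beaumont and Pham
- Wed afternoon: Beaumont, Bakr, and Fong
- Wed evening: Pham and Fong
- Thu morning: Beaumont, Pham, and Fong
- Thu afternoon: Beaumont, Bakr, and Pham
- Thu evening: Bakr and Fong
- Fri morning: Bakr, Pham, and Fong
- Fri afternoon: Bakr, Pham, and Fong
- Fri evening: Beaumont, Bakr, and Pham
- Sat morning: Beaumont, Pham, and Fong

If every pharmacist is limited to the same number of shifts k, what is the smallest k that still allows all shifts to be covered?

4

With 4 pharmacists and 13 worker-slots to fill, someone must work at least ⌈13/4⌉ = 4 shifts, so k ≥ 4.
k = 4 works: Tue evening→Beaumont, Wed morning→Beaumont, Wed afternoon→Beaumont, Wed evening→Pham, Thu morning→Beaumont, Thu afternoon→Bakr, Thu evening→Bakr, Fri morning→Bakr+Pham, Fri afternoon→Bakr+Pham, Fri evening→Pham, Sat morning→Fong.
Loads: Beaumont 4, Bakr 4, Pham 4, Fong 1 — all ≤ 4.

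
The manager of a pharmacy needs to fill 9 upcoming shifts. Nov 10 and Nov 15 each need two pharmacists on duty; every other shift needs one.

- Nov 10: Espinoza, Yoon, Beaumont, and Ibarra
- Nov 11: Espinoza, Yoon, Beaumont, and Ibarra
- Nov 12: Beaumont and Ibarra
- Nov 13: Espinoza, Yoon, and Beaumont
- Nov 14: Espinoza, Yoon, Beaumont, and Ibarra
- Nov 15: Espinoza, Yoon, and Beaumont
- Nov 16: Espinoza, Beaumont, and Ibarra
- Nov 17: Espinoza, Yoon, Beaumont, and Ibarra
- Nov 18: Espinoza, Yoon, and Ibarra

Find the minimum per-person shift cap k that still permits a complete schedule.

With 4 pharmacists and 11 worker-slots to fill, someone must work at least ⌈11/4⌉ = 3 shifts, so k ≥ 3.
k = 3 works: Nov 10→Beaumont+Ibarra, Nov 11→Yoon, Nov 12→Beaumont, Nov 13→Espinoza, Nov 14→Beaumont, Nov 15→Espinoza+Yoon, Nov 16→Espinoza, Nov 17→Ibarra, Nov 18→Yoon.
Loads: Espinoza 3, Yoon 3, Beaumont 3, Ibarra 2 — all ≤ 3.

3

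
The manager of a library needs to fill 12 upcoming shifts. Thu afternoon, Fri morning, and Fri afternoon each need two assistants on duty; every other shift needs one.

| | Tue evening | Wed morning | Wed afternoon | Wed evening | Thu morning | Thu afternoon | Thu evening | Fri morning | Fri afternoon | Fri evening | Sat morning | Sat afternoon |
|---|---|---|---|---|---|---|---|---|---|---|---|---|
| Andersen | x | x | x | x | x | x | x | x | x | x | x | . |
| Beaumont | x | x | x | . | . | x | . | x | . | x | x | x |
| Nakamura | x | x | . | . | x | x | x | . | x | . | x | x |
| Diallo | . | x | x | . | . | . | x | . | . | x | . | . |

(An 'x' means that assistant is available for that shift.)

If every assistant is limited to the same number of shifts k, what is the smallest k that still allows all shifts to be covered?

With 4 assistants and 15 worker-slots to fill, someone must work at least ⌈15/4⌉ = 4 shifts, so k ≥ 4.
k = 4 works: Tue evening→Beaumont, Wed morning→Diallo, Wed afternoon→Diallo, Wed evening→Andersen, Thu morning→Andersen, Thu afternoon→Beaumont+Nakamura, Thu evening→Nakamura, Fri morning→Andersen+Beaumont, Fri afternoon→Andersen+Nakamura, Fri evening→Diallo, Sat morning→Nakamura, Sat afternoon→Beaumont.
Loads: Andersen 4, Beaumont 4, Nakamura 4, Diallo 3 — all ≤ 4.

4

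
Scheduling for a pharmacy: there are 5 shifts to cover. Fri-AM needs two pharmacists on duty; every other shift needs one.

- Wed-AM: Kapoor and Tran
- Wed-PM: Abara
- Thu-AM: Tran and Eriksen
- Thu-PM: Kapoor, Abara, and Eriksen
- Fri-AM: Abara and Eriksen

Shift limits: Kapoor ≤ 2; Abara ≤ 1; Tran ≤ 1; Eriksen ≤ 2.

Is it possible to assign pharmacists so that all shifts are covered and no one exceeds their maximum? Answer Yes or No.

Total capacity is 6 and 6 slots are needed, so capacity alone doesn't rule it out.
Shifts {Wed-PM, Fri-AM} need 3 worker-slots in total, but the pharmacists available for any of those shifts (Abara and Eriksen) can supply at most 2 among them. So no valid schedule exists.

No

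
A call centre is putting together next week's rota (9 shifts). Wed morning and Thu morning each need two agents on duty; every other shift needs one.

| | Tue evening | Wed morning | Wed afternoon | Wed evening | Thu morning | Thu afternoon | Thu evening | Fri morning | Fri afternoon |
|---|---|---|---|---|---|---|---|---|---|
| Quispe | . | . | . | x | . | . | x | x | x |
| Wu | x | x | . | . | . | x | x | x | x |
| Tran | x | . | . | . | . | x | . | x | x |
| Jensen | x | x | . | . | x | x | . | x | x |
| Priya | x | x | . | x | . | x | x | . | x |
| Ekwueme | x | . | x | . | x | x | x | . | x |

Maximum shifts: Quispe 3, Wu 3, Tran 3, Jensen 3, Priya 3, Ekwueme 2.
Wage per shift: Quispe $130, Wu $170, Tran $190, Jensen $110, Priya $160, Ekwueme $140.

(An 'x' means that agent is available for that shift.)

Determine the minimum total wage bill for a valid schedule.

Wed afternoon can only be covered by Ekwueme, so that assignment is forced.
Thu morning can only be covered by Jensen and Ekwueme, so that assignment is forced.
Picking the cheapest available agent for each shift independently would cost $1360, but that ignores the shift limits.
An optimal schedule: Tue evening→Priya, Wed morning→Jensen+Priya, Wed afternoon→Ekwueme, Wed evening→Quispe, Thu morning→Jensen+Ekwueme, Thu afternoon→Priya, Thu evening→Quispe, Fri morning→Jensen, Fri afternoon→Quispe.
Total: 160 + 110 + 160 + 140 + 130 + 110 + 140 + 160 + 130 + 110 + 130 = $1480.

$1480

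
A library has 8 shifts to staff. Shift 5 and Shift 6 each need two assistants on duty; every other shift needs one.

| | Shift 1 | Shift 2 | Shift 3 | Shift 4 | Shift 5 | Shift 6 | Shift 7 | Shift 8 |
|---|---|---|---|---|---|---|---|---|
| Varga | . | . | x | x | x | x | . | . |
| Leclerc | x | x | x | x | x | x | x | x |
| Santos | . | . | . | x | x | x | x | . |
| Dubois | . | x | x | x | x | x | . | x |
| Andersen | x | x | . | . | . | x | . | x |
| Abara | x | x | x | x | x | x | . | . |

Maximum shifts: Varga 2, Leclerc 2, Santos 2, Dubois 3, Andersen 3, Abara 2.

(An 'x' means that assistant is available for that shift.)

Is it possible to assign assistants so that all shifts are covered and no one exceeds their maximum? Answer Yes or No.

Yes

One valid schedule: Shift 1→Leclerc, Shift 2→Dubois, Shift 3→Varga, Shift 4→Varga, Shift 5→Santos+Dubois, Shift 6→Santos+Andersen, Shift 7→Leclerc, Shift 8→Dubois.
Loads: Varga 2/2, Leclerc 2/2, Santos 2/2, Dubois 3/3, Andersen 1/3, Abara 0/2 — all within limits.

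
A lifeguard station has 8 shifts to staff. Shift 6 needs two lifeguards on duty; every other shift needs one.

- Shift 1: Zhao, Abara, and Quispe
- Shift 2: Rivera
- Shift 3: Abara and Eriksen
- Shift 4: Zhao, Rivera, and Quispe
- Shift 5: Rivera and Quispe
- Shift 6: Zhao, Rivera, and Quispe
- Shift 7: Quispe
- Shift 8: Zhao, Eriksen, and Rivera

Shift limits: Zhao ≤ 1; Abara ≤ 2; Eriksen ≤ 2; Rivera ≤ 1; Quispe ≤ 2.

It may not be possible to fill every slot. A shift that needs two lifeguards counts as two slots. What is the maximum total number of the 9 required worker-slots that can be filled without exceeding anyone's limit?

7

Total capacity across all lifeguards is 1+2+2+1+2 = 8, and 9 slots are needed, so at most 8 can be filled.
Shifts {Shift 2, Shift 4, Shift 5, Shift 6} need 5 slots but only Zhao, Rivera, and Quispe are available for them, supplying at most 4 — so at least 1 slot must go unfilled.
An assignment achieving 7: Shift 1→Abara, Shift 2→Rivera, Shift 3→Abara, Shift 4→Zhao, Shift 5→Quispe, Shift 7→Quispe, Shift 8→Eriksen.
Loads: Zhao 1/1, Abara 2/2, Eriksen 1/2, Rivera 1/1, Quispe 2/2.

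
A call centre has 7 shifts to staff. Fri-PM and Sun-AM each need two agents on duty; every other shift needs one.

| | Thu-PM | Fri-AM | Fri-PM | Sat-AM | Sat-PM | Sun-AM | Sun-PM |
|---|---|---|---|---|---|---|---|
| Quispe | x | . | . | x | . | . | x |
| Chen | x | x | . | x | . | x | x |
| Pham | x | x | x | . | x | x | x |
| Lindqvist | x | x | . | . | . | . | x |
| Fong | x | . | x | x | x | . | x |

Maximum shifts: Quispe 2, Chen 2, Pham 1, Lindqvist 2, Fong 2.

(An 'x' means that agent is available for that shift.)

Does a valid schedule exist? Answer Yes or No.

Total capacity is 9 and 9 slots are needed, so capacity alone doesn't rule it out.
Shifts {Fri-PM, Sun-AM} need 4 worker-slots in total, but the agents available for any of those shifts (Chen, Pham, and Fong) can supply at most 3 among them. So no valid schedule exists.

No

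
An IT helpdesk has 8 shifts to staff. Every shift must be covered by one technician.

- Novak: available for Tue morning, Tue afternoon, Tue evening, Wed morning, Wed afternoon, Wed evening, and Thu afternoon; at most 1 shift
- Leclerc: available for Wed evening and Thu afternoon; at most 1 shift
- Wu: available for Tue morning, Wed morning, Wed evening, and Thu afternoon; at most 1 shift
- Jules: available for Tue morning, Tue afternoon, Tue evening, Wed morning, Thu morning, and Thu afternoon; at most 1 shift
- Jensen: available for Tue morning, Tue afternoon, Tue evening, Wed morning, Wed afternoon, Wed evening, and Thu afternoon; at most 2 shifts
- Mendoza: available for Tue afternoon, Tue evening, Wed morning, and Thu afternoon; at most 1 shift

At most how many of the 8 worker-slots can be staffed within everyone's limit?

Total capacity across all technicians is 1+1+1+1+2+1 = 7, and 8 slots are needed, so at most 7 can be filled.
An assignment achieving 7: Tue morning→Wu, Tue afternoon→Jensen, Tue evening→Jensen, Wed morning→Mendoza, Wed afternoon→Novak, Wed evening→Leclerc, Thu morning→Jules.
Loads: Novak 1/1, Leclerc 1/1, Wu 1/1, Jules 1/1, Jensen 2/2, Mendoza 1/1.

7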